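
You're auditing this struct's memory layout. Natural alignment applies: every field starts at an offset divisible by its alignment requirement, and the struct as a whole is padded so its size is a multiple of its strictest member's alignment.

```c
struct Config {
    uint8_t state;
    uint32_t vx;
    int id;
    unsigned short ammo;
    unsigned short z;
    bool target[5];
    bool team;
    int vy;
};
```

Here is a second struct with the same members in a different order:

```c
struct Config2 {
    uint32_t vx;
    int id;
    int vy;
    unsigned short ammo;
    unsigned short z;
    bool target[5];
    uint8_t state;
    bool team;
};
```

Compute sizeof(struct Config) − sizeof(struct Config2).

state at 0 (size 1, align 1) → ends 1
pad 3 to align 4 for vx
vx at 4 (size 4, align 4) → ends 8
id at 8 (size 4, align 4) → ends 12
ammo at 12 (size 2, align 2) → ends 14
z at 14 (size 2, align 2) → ends 16
target at 16 (size 5, align 1) → ends 21
team at 21 (size 1, align 1) → ends 22
pad 2 to align 4 for vy
vy at 24 (size 4, align 4) → ends 28
total 28 bytes, alignment 4
— Config2 —
vx at 0 (size 4, align 4) → ends 4
id at 4 (size 4, align 4) → ends 8
vy at 8 (size 4, align 4) → ends 12
ammo at 12 (size 2, align 2) → ends 14
z at 14 (size 2, align 2) → ends 16
target at 16 (size 5, align 1) → ends 21
state at 21 (size 1, align 1) → ends 22
team at 22 (size 1, align 1) → ends 23
tail pad 1 to reach multiple of 4
total 24 bytes, alignment 4
28 − 24 = 4

4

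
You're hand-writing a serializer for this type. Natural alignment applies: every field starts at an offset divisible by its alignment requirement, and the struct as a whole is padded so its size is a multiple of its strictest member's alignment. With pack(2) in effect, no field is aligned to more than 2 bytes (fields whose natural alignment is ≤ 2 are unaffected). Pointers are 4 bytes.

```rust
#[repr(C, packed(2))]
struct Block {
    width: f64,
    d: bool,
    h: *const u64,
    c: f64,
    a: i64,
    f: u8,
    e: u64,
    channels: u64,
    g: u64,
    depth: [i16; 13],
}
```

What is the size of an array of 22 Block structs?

1804

width at 0 (size 8, align 2) → ends 8
d at 8 (size 1, align 1) → ends 9
pad 1 to align 2 for h
h at 10 (size 4, align 2) → ends 14
c at 14 (size 8, align 2) → ends 22
a at 22 (size 8, align 2) → ends 30
f at 30 (size 1, align 1) → ends 31
pad 1 to align 2 for e
e at 32 (size 8, align 2) → ends 40
channels at 40 (size 8, align 2) → ends 48
g at 48 (size 8, align 2) → ends 56
depth at 56 (size 26, align 2) → ends 82
total 82 bytes, alignment 2
array of 22: 22 × 82 = 1804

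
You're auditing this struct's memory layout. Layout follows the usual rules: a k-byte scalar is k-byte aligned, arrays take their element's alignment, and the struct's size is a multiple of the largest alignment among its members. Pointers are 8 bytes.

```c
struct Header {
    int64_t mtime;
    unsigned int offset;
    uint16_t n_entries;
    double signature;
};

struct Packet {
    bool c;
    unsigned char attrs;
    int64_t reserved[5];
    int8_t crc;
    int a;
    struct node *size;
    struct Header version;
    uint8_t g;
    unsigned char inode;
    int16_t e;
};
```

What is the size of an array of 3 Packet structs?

Header: mtime at 0 (size 8, align 8) → ends 8; offset at 8 (size 4, align 4) → ends 12; n_entries at 12 (size 2, align 2) → ends 14; pad 2 to align 8 for signature; signature at 16 (size 8, align 8) → ends 24; total 24 bytes, alignment 8
c at 0 (size 1, align 1) → ends 1
attrs at 1 (size 1, align 1) → ends 2
pad 6 to align 8 for reserved
reserved at 8 (size 40, align 8) → ends 48
crc at 48 (size 1, align 1) → ends 49
pad 3 to align 4 for a
a at 52 (size 4, align 4) → ends 56
size at 56 (size 8, align 8) → ends 64
version at 64 (size 24, align 8) → ends 88
g at 88 (size 1, align 1) → ends 89
inode at 89 (size 1, align 1) → ends 90
e at 90 (size 2, align 2) → ends 92
tail pad 4 to reach multiple of 8
total 96 bytes, alignment 8
array of 3: 3 × 96 = 288

288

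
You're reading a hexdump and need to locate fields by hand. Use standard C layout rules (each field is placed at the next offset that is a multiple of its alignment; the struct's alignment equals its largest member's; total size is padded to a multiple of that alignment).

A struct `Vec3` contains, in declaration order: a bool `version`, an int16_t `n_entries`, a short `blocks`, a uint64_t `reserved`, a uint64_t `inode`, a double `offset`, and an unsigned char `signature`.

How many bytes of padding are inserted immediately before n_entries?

version at 0 (size 1, align 1) → ends 1
pad 1 to align 2 for n_entries
n_entries at 2 (size 2, align 2) → ends 4

1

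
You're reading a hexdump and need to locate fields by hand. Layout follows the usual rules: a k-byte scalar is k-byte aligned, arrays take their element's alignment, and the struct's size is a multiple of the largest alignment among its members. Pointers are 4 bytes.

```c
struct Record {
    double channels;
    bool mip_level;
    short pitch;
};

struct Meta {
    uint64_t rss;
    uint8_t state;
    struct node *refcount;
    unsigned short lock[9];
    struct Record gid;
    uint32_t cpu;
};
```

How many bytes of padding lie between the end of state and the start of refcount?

3

Record: 0..8  channels  (8B, 8-aligned); 8..9  mip_level  (1B, 1-aligned); 9..10  -- padding (1B); 10..12  pitch  (2B, 2-aligned); 12..16  -- tail padding (4B); sizeof = 16, alignof = 8
0..8  rss  (8B, 8-aligned)
8..9  state  (1B, 1-aligned)
9..12  -- padding (3B)
12..16  refcount  (4B, 4-aligned)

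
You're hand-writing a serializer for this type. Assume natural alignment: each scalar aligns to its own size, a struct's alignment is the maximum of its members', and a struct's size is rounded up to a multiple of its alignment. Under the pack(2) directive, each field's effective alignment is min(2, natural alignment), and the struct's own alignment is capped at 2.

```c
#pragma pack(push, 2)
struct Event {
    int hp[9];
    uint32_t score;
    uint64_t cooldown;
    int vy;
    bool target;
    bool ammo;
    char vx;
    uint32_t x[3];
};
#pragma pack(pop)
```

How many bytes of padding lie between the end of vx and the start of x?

@0: hp [36B, align 2] → 36
@36: score [4B, align 2] → 40
@40: cooldown [8B, align 2] → 48
@48: vy [4B, align 2] → 52
@52: target [1B, align 1] → 53
@53: ammo [1B, align 1] → 54
@54: vx [1B, align 1] → 55
+1 pad (align 2)
@56: x [12B, align 2] → 68

1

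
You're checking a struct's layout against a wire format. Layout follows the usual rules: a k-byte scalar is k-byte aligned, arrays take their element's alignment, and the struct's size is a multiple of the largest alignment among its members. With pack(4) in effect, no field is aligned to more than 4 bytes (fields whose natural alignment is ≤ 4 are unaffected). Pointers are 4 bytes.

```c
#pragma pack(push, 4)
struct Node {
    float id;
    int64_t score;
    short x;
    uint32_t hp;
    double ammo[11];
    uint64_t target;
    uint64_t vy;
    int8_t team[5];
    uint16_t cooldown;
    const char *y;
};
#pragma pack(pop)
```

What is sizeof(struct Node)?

136 bytes

@0: id [4B, align 4] → 4
@4: score [8B, align 4] → 12
@12: x [2B, align 2] → 14
+2 pad (align 4)
@16: hp [4B, align 4] → 20
@20: ammo [88B, align 4] → 108
@108: target [8B, align 4] → 116
@116: vy [8B, align 4] → 124
@124: team [5B, align 1] → 129
+1 pad (align 2)
@130: cooldown [2B, align 2] → 132
@132: y [4B, align 4] → 136
size 136, align 4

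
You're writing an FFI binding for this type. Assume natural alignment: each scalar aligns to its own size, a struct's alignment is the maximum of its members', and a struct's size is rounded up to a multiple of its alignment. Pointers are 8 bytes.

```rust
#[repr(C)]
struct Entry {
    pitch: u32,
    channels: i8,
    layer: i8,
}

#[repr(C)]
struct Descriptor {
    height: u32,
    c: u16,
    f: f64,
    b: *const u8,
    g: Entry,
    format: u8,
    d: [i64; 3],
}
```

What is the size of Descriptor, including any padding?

64 bytes

Entry: pitch at 0 (size 4, align 4) → ends 4; channels at 4 (size 1, align 1) → ends 5; layer at 5 (size 1, align 1) → ends 6; tail pad 2 to reach multiple of 4; total 8 bytes, alignment 4
height at 0 (size 4, align 4) → ends 4
c at 4 (size 2, align 2) → ends 6
pad 2 to align 8 for f
f at 8 (size 8, align 8) → ends 16
b at 16 (size 8, align 8) → ends 24
g at 24 (size 8, align 4) → ends 32
format at 32 (size 1, align 1) → ends 33
pad 7 to align 8 for d
d at 40 (size 24, align 8) → ends 64
total 64 bytes, alignment 8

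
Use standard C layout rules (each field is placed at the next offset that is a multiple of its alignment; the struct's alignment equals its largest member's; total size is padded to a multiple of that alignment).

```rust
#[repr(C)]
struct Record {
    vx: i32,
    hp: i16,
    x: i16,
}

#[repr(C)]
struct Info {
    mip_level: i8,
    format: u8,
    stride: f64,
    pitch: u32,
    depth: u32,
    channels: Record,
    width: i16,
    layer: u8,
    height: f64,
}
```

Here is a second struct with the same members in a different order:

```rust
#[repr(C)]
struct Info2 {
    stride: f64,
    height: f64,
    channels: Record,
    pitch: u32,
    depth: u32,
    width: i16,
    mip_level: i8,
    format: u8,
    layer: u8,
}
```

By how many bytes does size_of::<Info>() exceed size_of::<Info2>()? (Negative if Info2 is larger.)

Record: vx at 0 (size 4, align 4) → ends 4; hp at 4 (size 2, align 2) → ends 6; x at 6 (size 2, align 2) → ends 8; total 8 bytes, alignment 4
mip_level at 0 (size 1, align 1) → ends 1
format at 1 (size 1, align 1) → ends 2
pad 6 to align 8 for stride
stride at 8 (size 8, align 8) → ends 16
pitch at 16 (size 4, align 4) → ends 20
depth at 20 (size 4, align 4) → ends 24
channels at 24 (size 8, align 4) → ends 32
width at 32 (size 2, align 2) → ends 34
layer at 34 (size 1, align 1) → ends 35
pad 5 to align 8 for height
height at 40 (size 8, align 8) → ends 48
total 48 bytes, alignment 8
— Info2 —
stride at 0 (size 8, align 8) → ends 8
height at 8 (size 8, align 8) → ends 16
channels at 16 (size 8, align 4) → ends 24
pitch at 24 (size 4, align 4) → ends 28
depth at 28 (size 4, align 4) → ends 32
width at 32 (size 2, align 2) → ends 34
mip_level at 34 (size 1, align 1) → ends 35
format at 35 (size 1, align 1) → ends 36
layer at 36 (size 1, align 1) → ends 37
tail pad 3 to reach multiple of 8
total 40 bytes, alignment 8
48 − 40 = 8

8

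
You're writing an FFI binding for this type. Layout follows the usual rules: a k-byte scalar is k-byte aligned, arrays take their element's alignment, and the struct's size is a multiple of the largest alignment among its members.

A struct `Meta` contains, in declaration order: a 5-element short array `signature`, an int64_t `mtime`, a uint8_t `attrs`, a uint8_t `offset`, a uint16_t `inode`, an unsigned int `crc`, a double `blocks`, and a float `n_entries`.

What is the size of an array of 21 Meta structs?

1008

@0: signature [10B, align 2] → 10
+6 pad (align 8)
@16: mtime [8B, align 8] → 24
@24: attrs [1B, align 1] → 25
@25: offset [1B, align 1] → 26
@26: inode [2B, align 2] → 28
@28: crc [4B, align 4] → 32
@32: blocks [8B, align 8] → 40
@40: n_entries [4B, align 4] → 44
+4 tail pad (align 8)
size 48, align 8
array of 21: 21 × 48 = 1008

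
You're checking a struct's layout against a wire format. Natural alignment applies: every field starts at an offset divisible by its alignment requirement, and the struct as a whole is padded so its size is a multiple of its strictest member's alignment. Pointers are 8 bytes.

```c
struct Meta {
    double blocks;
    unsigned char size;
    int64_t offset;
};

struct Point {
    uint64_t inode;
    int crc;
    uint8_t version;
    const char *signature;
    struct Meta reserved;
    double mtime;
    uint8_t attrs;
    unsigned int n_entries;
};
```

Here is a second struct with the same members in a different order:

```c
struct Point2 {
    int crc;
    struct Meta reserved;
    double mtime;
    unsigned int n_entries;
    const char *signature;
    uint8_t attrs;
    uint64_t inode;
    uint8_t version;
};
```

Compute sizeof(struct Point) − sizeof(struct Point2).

Meta: @0: blocks [8B, align 8] → 8; @8: size [1B, align 1] → 9; +7 pad (align 8); @16: offset [8B, align 8] → 24; size 24, align 8
@0: inode [8B, align 8] → 8
@8: crc [4B, align 4] → 12
@12: version [1B, align 1] → 13
+3 pad (align 8)
@16: signature [8B, align 8] → 24
@24: reserved [24B, align 8] → 48
@48: mtime [8B, align 8] → 56
@56: attrs [1B, align 1] → 57
+3 pad (align 4)
@60: n_entries [4B, align 4] → 64
size 64, align 8
— Point2 —
@0: crc [4B, align 4] → 4
+4 pad (align 8)
@8: reserved [24B, align 8] → 32
@32: mtime [8B, align 8] → 40
@40: n_entries [4B, align 4] → 44
+4 pad (align 8)
@48: signature [8B, align 8] → 56
@56: attrs [1B, align 1] → 57
+7 pad (align 8)
@64: inode [8B, align 8] → 72
@72: version [1B, align 1] → 73
+7 tail pad (align 8)
size 80, align 8
64 − 80 = -16

-16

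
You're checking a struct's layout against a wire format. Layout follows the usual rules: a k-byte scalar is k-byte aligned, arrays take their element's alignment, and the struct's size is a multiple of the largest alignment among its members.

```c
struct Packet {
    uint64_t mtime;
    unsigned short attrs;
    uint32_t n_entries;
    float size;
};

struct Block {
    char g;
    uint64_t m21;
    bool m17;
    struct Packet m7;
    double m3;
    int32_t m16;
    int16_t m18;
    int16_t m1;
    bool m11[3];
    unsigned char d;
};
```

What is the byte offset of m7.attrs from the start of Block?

Packet: 0..8  mtime  (8B, 8-aligned); 8..10  attrs  (2B, 2-aligned); 10..12  -- padding (2B); 12..16  n_entries  (4B, 4-aligned); 16..20  size  (4B, 4-aligned); 20..24  -- tail padding (4B); sizeof = 24, alignof = 8
0..1  g  (1B, 1-aligned)
1..8  -- padding (7B)
8..16  m21  (8B, 8-aligned)
16..17  m17  (1B, 1-aligned)
17..24  -- padding (7B)
24..48  m7  (24B, 8-aligned)
within Packet: attrs at 8
24 + 8 = 32

32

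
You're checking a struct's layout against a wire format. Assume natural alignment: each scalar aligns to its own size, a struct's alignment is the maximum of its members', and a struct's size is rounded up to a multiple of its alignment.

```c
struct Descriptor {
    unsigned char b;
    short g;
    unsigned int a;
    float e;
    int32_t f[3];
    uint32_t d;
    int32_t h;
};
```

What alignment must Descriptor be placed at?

4

member alignments: b=1, g=2, a=4, e=4, f=4, d=4, h=4
max = 4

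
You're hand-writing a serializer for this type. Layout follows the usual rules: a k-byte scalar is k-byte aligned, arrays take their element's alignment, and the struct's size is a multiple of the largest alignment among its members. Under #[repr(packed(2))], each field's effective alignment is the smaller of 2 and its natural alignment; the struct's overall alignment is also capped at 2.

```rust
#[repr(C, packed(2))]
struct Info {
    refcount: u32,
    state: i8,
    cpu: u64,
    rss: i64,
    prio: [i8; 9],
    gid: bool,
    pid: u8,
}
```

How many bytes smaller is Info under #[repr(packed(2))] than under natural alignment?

6

natural layout:
  @0: refcount [4B, align 4] → 4
  @4: state [1B, align 1] → 5
  +3 pad (align 8)
  @8: cpu [8B, align 8] → 16
  @16: rss [8B, align 8] → 24
  @24: prio [9B, align 1] → 33
  @33: gid [1B, align 1] → 34
  @34: pid [1B, align 1] → 35
  +5 tail pad (align 8)
  size 40, align 8
packed(2) layout:
  @0: refcount [4B, align 2] → 4
  @4: state [1B, align 1] → 5
  +1 pad (align 2)
  @6: cpu [8B, align 2] → 14
  @14: rss [8B, align 2] → 22
  @22: prio [9B, align 1] → 31
  @31: gid [1B, align 1] → 32
  @32: pid [1B, align 1] → 33
  +1 tail pad (align 2)
  size 34, align 2
40 − 34 = 6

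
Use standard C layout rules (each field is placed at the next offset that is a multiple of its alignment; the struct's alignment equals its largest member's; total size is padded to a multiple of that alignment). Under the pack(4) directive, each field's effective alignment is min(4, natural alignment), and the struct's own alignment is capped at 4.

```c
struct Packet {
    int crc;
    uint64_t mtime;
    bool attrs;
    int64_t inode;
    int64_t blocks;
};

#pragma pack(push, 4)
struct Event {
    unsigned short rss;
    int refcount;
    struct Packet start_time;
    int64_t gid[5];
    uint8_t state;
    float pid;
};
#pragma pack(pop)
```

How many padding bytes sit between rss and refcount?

Packet: crc at 0 (size 4, align 4) → ends 4; pad 4 to align 8 for mtime; mtime at 8 (size 8, align 8) → ends 16; attrs at 16 (size 1, align 1) → ends 17; pad 7 to align 8 for inode; inode at 24 (size 8, align 8) → ends 32; blocks at 32 (size 8, align 8) → ends 40; total 40 bytes, alignment 8
rss at 0 (size 2, align 2) → ends 2
pad 2 to align 4 for refcount
refcount at 4 (size 4, align 4) → ends 8

2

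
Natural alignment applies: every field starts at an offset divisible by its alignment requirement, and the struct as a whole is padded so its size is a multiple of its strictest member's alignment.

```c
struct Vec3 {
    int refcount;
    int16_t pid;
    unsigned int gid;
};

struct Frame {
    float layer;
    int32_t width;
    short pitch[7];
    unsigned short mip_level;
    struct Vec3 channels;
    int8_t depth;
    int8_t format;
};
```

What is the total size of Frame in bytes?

Vec3: refcount at 0 (size 4, align 4) → ends 4; pid at 4 (size 2, align 2) → ends 6; pad 2 to align 4 for gid; gid at 8 (size 4, align 4) → ends 12; total 12 bytes, alignment 4
layer at 0 (size 4, align 4) → ends 4
width at 4 (size 4, align 4) → ends 8
pitch at 8 (size 14, align 2) → ends 22
mip_level at 22 (size 2, align 2) → ends 24
channels at 24 (size 12, align 4) → ends 36
depth at 36 (size 1, align 1) → ends 37
format at 37 (size 1, align 1) → ends 38
tail pad 2 to reach multiple of 4
total 40 bytes, alignment 4

40 bytes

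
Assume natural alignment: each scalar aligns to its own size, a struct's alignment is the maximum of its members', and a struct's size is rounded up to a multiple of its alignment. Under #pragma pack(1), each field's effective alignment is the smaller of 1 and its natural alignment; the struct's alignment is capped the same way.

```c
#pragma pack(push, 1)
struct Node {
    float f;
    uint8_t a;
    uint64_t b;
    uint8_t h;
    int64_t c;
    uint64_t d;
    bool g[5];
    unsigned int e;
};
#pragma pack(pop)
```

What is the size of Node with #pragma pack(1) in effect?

39

0..4  f  (4B, 1-aligned)
4..5  a  (1B, 1-aligned)
5..13  b  (8B, 1-aligned)
13..14  h  (1B, 1-aligned)
14..22  c  (8B, 1-aligned)
22..30  d  (8B, 1-aligned)
30..35  g  (5B, 1-aligned)
35..39  e  (4B, 1-aligned)
sizeof = 39, alignof = 1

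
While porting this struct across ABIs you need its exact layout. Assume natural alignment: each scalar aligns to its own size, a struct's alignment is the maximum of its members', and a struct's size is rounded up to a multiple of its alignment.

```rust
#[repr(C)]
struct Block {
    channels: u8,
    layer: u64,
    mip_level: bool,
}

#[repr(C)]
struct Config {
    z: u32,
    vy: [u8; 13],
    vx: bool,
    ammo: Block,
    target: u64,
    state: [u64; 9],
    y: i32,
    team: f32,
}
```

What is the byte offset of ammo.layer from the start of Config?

32

Block: 0..1  channels  (1B, 1-aligned); 1..8  -- padding (7B); 8..16  layer  (8B, 8-aligned); 16..17  mip_level  (1B, 1-aligned); 17..24  -- tail padding (7B); sizeof = 24, alignof = 8
0..4  z  (4B, 4-aligned)
4..17  vy  (13B, 1-aligned)
17..18  vx  (1B, 1-aligned)
18..24  -- padding (6B)
24..48  ammo  (24B, 8-aligned)
within Block: layer at 8
24 + 8 = 32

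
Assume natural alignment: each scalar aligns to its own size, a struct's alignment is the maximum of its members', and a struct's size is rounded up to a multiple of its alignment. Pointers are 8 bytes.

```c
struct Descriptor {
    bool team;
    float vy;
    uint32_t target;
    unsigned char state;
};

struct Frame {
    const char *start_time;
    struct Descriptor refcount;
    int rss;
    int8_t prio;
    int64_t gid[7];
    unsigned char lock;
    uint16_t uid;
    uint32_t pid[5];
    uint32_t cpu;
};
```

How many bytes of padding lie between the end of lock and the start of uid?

Descriptor: team at 0 (size 1, align 1) → ends 1; pad 3 to align 4 for vy; vy at 4 (size 4, align 4) → ends 8; target at 8 (size 4, align 4) → ends 12; state at 12 (size 1, align 1) → ends 13; tail pad 3 to reach multiple of 4; total 16 bytes, alignment 4
start_time at 0 (size 8, align 8) → ends 8
refcount at 8 (size 16, align 4) → ends 24
rss at 24 (size 4, align 4) → ends 28
prio at 28 (size 1, align 1) → ends 29
pad 3 to align 8 for gid
gid at 32 (size 56, align 8) → ends 88
lock at 88 (size 1, align 1) → ends 89
pad 1 to align 2 for uid
uid at 90 (size 2, align 2) → ends 92

1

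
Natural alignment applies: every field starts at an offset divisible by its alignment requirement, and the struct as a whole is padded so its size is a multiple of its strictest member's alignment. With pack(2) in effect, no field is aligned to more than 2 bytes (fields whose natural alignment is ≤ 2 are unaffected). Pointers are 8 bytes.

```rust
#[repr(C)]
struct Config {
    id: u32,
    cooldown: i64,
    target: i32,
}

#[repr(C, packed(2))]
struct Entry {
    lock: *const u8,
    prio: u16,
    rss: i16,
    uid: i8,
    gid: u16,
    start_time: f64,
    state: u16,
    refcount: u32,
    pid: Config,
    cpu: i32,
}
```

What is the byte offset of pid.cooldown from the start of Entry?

38

Config: @0: id [4B, align 4] → 4; +4 pad (align 8); @8: cooldown [8B, align 8] → 16; @16: target [4B, align 4] → 20; +4 tail pad (align 8); size 24, align 8
@0: lock [8B, align 2] → 8
@8: prio [2B, align 2] → 10
@10: rss [2B, align 2] → 12
@12: uid [1B, align 1] → 13
+1 pad (align 2)
@14: gid [2B, align 2] → 16
@16: start_time [8B, align 2] → 24
@24: state [2B, align 2] → 26
@26: refcount [4B, align 2] → 30
@30: pid [24B, align 2] → 54
within Config: cooldown at 8
30 + 8 = 38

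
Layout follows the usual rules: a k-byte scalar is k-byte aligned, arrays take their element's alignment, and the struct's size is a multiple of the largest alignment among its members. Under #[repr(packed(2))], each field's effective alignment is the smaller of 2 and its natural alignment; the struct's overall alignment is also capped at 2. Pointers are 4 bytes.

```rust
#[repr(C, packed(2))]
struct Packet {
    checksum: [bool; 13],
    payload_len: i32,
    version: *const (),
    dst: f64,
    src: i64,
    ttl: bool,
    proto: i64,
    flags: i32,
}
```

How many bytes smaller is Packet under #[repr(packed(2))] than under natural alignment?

natural layout:
  @0: checksum [13B, align 1] → 13
  +3 pad (align 4)
  @16: payload_len [4B, align 4] → 20
  @20: version [4B, align 4] → 24
  @24: dst [8B, align 8] → 32
  @32: src [8B, align 8] → 40
  @40: ttl [1B, align 1] → 41
  +7 pad (align 8)
  @48: proto [8B, align 8] → 56
  @56: flags [4B, align 4] → 60
  +4 tail pad (align 8)
  size 64, align 8
packed(2) layout:
  @0: checksum [13B, align 1] → 13
  +1 pad (align 2)
  @14: payload_len [4B, align 2] → 18
  @18: version [4B, align 2] → 22
  @22: dst [8B, align 2] → 30
  @30: src [8B, align 2] → 38
  @38: ttl [1B, align 1] → 39
  +1 pad (align 2)
  @40: proto [8B, align 2] → 48
  @48: flags [4B, align 2] → 52
  size 52, align 2
64 − 52 = 12

12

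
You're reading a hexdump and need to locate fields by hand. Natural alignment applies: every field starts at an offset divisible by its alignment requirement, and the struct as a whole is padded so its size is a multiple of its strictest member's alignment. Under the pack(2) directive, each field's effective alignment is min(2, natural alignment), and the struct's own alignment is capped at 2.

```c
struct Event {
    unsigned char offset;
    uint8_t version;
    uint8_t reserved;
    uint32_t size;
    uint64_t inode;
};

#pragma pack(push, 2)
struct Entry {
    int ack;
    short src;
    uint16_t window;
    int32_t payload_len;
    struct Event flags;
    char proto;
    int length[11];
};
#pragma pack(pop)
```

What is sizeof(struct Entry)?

74 bytes

Event: @0: offset [1B, align 1] → 1; @1: version [1B, align 1] → 2; @2: reserved [1B, align 1] → 3; +1 pad (align 4); @4: size [4B, align 4] → 8; @8: inode [8B, align 8] → 16; size 16, align 8
@0: ack [4B, align 2] → 4
@4: src [2B, align 2] → 6
@6: window [2B, align 2] → 8
@8: payload_len [4B, align 2] → 12
@12: flags [16B, align 2] → 28
@28: proto [1B, align 1] → 29
+1 pad (align 2)
@30: length [44B, align 2] → 74
size 74, align 2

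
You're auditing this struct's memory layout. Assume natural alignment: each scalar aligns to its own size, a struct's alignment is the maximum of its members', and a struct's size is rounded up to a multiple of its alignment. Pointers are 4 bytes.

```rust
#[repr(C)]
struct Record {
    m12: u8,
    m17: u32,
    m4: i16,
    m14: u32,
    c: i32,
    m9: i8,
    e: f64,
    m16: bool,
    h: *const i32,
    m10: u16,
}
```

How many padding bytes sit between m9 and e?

3

0..1  m12  (1B, 1-aligned)
1..4  -- padding (3B)
4..8  m17  (4B, 4-aligned)
8..10  m4  (2B, 2-aligned)
10..12  -- padding (2B)
12..16  m14  (4B, 4-aligned)
16..20  c  (4B, 4-aligned)
20..21  m9  (1B, 1-aligned)
21..24  -- padding (3B)
24..32  e  (8B, 8-aligned)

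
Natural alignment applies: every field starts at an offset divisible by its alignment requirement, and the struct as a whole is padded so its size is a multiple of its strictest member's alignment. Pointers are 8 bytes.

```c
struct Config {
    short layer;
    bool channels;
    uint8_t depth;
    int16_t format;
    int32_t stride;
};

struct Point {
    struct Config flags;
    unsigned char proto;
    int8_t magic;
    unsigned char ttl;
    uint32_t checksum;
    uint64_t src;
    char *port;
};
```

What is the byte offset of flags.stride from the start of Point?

Config: @0: layer [2B, align 2] → 2; @2: channels [1B, align 1] → 3; @3: depth [1B, align 1] → 4; @4: format [2B, align 2] → 6; +2 pad (align 4); @8: stride [4B, align 4] → 12; size 12, align 4
@0: flags [12B, align 4] → 12
within Config: stride at 8
0 + 8 = 8

8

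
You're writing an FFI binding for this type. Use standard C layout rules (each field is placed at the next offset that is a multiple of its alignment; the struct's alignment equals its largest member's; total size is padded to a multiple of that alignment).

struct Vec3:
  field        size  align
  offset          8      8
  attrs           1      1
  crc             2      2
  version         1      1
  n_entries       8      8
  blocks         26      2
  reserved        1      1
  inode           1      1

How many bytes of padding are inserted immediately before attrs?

0..8  offset  (8B, 8-aligned)
8..9  attrs  (1B, 1-aligned)

0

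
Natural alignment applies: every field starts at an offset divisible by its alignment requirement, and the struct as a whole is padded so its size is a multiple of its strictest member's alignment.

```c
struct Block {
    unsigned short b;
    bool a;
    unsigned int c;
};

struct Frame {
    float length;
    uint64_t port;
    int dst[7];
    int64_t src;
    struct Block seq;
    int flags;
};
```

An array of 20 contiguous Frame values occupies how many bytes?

Block: b at 0 (size 2, align 2) → ends 2; a at 2 (size 1, align 1) → ends 3; pad 1 to align 4 for c; c at 4 (size 4, align 4) → ends 8; total 8 bytes, alignment 4
length at 0 (size 4, align 4) → ends 4
pad 4 to align 8 for port
port at 8 (size 8, align 8) → ends 16
dst at 16 (size 28, align 4) → ends 44
pad 4 to align 8 for src
src at 48 (size 8, align 8) → ends 56
seq at 56 (size 8, align 4) → ends 64
flags at 64 (size 4, align 4) → ends 68
tail pad 4 to reach multiple of 8
total 72 bytes, alignment 8
array of 20: 20 × 72 = 1440

1440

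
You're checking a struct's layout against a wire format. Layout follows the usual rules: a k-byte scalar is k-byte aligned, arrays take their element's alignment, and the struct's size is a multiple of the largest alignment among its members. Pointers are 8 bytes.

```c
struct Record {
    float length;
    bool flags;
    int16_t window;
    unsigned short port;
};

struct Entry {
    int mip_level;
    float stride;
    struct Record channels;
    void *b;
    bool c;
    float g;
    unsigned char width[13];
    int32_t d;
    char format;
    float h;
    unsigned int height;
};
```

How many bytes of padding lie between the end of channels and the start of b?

Record: 0..4  length  (4B, 4-aligned); 4..5  flags  (1B, 1-aligned); 5..6  -- padding (1B); 6..8  window  (2B, 2-aligned); 8..10  port  (2B, 2-aligned); 10..12  -- tail padding (2B); sizeof = 12, alignof = 4
0..4  mip_level  (4B, 4-aligned)
4..8  stride  (4B, 4-aligned)
8..20  channels  (12B, 4-aligned)
20..24  -- padding (4B)
24..32  b  (8B, 8-aligned)

4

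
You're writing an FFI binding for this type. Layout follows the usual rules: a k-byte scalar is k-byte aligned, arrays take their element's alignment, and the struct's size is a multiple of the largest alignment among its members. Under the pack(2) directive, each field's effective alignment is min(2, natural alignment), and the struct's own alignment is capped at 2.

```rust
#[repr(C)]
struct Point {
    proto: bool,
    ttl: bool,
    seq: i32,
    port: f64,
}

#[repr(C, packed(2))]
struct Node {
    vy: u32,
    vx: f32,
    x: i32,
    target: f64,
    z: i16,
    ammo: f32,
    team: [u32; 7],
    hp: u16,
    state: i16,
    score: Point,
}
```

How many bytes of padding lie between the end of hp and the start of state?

Point: 0..1  proto  (1B, 1-aligned); 1..2  ttl  (1B, 1-aligned); 2..4  -- padding (2B); 4..8  seq  (4B, 4-aligned); 8..16  port  (8B, 8-aligned); sizeof = 16, alignof = 8
0..4  vy  (4B, 2-aligned)
4..8  vx  (4B, 2-aligned)
8..12  x  (4B, 2-aligned)
12..20  target  (8B, 2-aligned)
20..22  z  (2B, 2-aligned)
22..26  ammo  (4B, 2-aligned)
26..54  team  (28B, 2-aligned)
54..56  hp  (2B, 2-aligned)
56..58  state  (2B, 2-aligned)

0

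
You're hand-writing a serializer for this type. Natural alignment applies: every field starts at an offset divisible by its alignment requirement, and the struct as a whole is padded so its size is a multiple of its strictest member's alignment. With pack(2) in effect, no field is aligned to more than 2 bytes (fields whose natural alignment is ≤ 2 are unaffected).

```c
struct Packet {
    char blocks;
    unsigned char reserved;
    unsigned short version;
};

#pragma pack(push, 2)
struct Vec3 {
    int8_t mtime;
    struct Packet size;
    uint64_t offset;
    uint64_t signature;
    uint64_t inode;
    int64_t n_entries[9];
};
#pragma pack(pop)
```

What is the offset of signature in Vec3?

14

Packet: blocks at 0 (size 1, align 1) → ends 1; reserved at 1 (size 1, align 1) → ends 2; version at 2 (size 2, align 2) → ends 4; total 4 bytes, alignment 2
mtime at 0 (size 1, align 1) → ends 1
pad 1 to align 2 for size
size at 2 (size 4, align 2) → ends 6
offset at 6 (size 8, align 2) → ends 14
signature at 14 (size 8, align 2) → ends 22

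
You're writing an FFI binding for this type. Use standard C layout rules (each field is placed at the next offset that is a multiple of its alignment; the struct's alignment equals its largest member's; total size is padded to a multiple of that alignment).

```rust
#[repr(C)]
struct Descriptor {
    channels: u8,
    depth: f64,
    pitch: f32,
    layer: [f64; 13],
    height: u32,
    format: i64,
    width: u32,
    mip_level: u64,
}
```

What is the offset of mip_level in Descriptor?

0..1  channels  (1B, 1-aligned)
1..8  -- padding (7B)
8..16  depth  (8B, 8-aligned)
16..20  pitch  (4B, 4-aligned)
20..24  -- padding (4B)
24..128  layer  (104B, 8-aligned)
128..132  height  (4B, 4-aligned)
132..136  -- padding (4B)
136..144  format  (8B, 8-aligned)
144..148  width  (4B, 4-aligned)
148..152  -- padding (4B)
152..160  mip_level  (8B, 8-aligned)

152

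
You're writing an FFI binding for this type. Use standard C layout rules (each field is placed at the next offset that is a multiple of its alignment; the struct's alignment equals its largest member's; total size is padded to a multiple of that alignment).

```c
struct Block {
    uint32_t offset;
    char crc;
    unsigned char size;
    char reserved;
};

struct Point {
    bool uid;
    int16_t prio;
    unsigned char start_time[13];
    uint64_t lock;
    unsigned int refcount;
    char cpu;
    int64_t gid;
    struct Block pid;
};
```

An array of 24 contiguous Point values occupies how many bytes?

1344

Block: offset at 0 (size 4, align 4) → ends 4; crc at 4 (size 1, align 1) → ends 5; size at 5 (size 1, align 1) → ends 6; reserved at 6 (size 1, align 1) → ends 7; tail pad 1 to reach multiple of 4; total 8 bytes, alignment 4
uid at 0 (size 1, align 1) → ends 1
pad 1 to align 2 for prio
prio at 2 (size 2, align 2) → ends 4
start_time at 4 (size 13, align 1) → ends 17
pad 7 to align 8 for lock
lock at 24 (size 8, align 8) → ends 32
refcount at 32 (size 4, align 4) → ends 36
cpu at 36 (size 1, align 1) → ends 37
pad 3 to align 8 for gid
gid at 40 (size 8, align 8) → ends 48
pid at 48 (size 8, align 4) → ends 56
total 56 bytes, alignment 8
array of 24: 24 × 56 = 1344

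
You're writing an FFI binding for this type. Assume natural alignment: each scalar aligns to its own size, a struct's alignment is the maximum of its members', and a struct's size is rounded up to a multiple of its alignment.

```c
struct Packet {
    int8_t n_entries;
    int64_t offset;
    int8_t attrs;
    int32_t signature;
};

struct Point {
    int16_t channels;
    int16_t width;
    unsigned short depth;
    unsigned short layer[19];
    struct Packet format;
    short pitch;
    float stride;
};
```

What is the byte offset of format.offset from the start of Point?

Packet: @0: n_entries [1B, align 1] → 1; +7 pad (align 8); @8: offset [8B, align 8] → 16; @16: attrs [1B, align 1] → 17; +3 pad (align 4); @20: signature [4B, align 4] → 24; size 24, align 8
@0: channels [2B, align 2] → 2
@2: width [2B, align 2] → 4
@4: depth [2B, align 2] → 6
@6: layer [38B, align 2] → 44
+4 pad (align 8)
@48: format [24B, align 8] → 72
within Packet: offset at 8
48 + 8 = 56

56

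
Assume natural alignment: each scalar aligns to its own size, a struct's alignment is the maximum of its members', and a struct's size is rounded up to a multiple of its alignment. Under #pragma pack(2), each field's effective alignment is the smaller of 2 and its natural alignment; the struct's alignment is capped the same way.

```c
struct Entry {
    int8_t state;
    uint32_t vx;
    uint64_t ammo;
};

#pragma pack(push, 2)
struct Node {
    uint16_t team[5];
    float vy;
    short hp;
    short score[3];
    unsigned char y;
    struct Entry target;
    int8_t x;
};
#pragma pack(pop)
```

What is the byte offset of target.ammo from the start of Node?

Entry: state at 0 (size 1, align 1) → ends 1; pad 3 to align 4 for vx; vx at 4 (size 4, align 4) → ends 8; ammo at 8 (size 8, align 8) → ends 16; total 16 bytes, alignment 8
team at 0 (size 10, align 2) → ends 10
vy at 10 (size 4, align 2) → ends 14
hp at 14 (size 2, align 2) → ends 16
score at 16 (size 6, align 2) → ends 22
y at 22 (size 1, align 1) → ends 23
pad 1 to align 2 for target
target at 24 (size 16, align 2) → ends 40
within Entry: ammo at 8
24 + 8 = 32

32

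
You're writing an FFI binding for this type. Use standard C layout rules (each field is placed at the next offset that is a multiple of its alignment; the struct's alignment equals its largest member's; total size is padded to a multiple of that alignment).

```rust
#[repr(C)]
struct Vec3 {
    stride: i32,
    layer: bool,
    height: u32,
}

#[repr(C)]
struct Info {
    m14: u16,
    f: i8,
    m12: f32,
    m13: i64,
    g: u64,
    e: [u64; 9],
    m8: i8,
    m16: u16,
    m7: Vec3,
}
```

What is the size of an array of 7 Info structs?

Vec3: @0: stride [4B, align 4] → 4; @4: layer [1B, align 1] → 5; +3 pad (align 4); @8: height [4B, align 4] → 12; size 12, align 4
@0: m14 [2B, align 2] → 2
@2: f [1B, align 1] → 3
+1 pad (align 4)
@4: m12 [4B, align 4] → 8
@8: m13 [8B, align 8] → 16
@16: g [8B, align 8] → 24
@24: e [72B, align 8] → 96
@96: m8 [1B, align 1] → 97
+1 pad (align 2)
@98: m16 [2B, align 2] → 100
@100: m7 [12B, align 4] → 112
size 112, align 8
array of 7: 7 × 112 = 784

784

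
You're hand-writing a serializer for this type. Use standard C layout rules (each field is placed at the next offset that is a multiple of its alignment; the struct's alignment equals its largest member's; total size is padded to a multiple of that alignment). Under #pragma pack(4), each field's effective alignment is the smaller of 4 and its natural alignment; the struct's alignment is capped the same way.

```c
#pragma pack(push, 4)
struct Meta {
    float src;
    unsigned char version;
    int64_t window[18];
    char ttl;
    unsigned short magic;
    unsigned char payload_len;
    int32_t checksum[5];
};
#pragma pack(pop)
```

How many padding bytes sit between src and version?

0

0..4  src  (4B, 4-aligned)
4..5  version  (1B, 1-aligned)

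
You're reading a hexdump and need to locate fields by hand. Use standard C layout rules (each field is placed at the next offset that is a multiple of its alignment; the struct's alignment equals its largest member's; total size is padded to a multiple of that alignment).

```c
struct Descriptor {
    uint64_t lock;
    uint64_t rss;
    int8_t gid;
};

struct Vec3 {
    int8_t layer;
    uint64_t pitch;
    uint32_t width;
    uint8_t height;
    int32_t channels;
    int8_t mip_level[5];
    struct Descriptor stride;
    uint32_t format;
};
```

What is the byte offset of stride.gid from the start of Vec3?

56

Descriptor: @0: lock [8B, align 8] → 8; @8: rss [8B, align 8] → 16; @16: gid [1B, align 1] → 17; +7 tail pad (align 8); size 24, align 8
@0: layer [1B, align 1] → 1
+7 pad (align 8)
@8: pitch [8B, align 8] → 16
@16: width [4B, align 4] → 20
@20: height [1B, align 1] → 21
+3 pad (align 4)
@24: channels [4B, align 4] → 28
@28: mip_level [5B, align 1] → 33
+7 pad (align 8)
@40: stride [24B, align 8] → 64
within Descriptor: gid at 16
40 + 16 = 56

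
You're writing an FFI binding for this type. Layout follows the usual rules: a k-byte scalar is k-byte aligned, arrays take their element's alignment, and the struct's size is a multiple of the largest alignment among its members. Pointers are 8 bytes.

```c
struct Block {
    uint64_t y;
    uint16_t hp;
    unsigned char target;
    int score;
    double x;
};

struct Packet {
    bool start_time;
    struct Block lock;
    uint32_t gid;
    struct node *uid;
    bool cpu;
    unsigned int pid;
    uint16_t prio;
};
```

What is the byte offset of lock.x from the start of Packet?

Block: y at 0 (size 8, align 8) → ends 8; hp at 8 (size 2, align 2) → ends 10; target at 10 (size 1, align 1) → ends 11; pad 1 to align 4 for score; score at 12 (size 4, align 4) → ends 16; x at 16 (size 8, align 8) → ends 24; total 24 bytes, alignment 8
start_time at 0 (size 1, align 1) → ends 1
pad 7 to align 8 for lock
lock at 8 (size 24, align 8) → ends 32
within Block: x at 16
8 + 16 = 24

24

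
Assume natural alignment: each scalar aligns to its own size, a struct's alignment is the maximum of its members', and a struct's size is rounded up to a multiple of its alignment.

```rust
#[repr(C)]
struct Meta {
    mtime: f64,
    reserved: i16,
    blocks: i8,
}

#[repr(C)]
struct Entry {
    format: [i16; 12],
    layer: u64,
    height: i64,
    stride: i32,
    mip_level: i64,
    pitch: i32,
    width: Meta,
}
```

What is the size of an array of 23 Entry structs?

1840

Meta: @0: mtime [8B, align 8] → 8; @8: reserved [2B, align 2] → 10; @10: blocks [1B, align 1] → 11; +5 tail pad (align 8); size 16, align 8
@0: format [24B, align 2] → 24
@24: layer [8B, align 8] → 32
@32: height [8B, align 8] → 40
@40: stride [4B, align 4] → 44
+4 pad (align 8)
@48: mip_level [8B, align 8] → 56
@56: pitch [4B, align 4] → 60
+4 pad (align 8)
@64: width [16B, align 8] → 80
size 80, align 8
array of 23: 23 × 80 = 1840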